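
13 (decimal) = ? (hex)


13 (base 10) = 13 (decimal)
13 (decimal) = D (base 16)


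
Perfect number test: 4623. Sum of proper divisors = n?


Proper divisors of 4623: 1, 3, 23, 67, 69, 201, 1541
Sum = 1 + 3 + 23 + 67 + 69 + 201 + 1541 = 1905

No, 4623 is not perfect (1905 ≠ 4623)


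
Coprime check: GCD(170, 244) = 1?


Euclidean algorithm:
244 = 1 * 170 + 74
170 = 2 * 74 + 22
74 = 3 * 22 + 8
22 = 2 * 8 + 6
8 = 1 * 6 + 2
6 = 3 * 2 + 0
GCD(170, 244) = 2

No, not coprime (GCD = 2)


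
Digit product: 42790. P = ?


4 × 2 × 7 × 9 × 0 = 0


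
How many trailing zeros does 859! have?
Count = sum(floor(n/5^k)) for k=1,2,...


floor(859/5) = 171
floor(859/25) = 34
floor(859/125) = 6
floor(859/625) = 1
Total = 212

212 trailing zeros


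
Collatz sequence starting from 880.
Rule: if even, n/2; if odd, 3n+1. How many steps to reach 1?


880 → 440 → 220 → 110 → 55 → 166 → 83 → 250 → 125 → 376 → 188 → 94 → 47 → 142 → 71 → 214 → 107 → 322 → 161 → 484 → 242 → 121 → 364 → 182 → 91 → 274 → 137 → 412 → 206 → 103 → 310 → 155 → 466 → 233 → 700 → 350 → 175 → 526 → 263 → 790 → 395 → 1186 → 593 → 1780 → 890 → 445 → 1336 → 668 → 334 → 167 → 502 → 251 → 754 → 377 → 1132 → 566 → 283 → 850 → 425 → 1276 → 638 → 319 → 958 → 479 → 1438 → 719 → 2158 → 1079 → 3238 → 1619 → 4858 → 2429 → 7288 → 3644 → 1822 → 911 → 2734 → 1367 → 4102 → 2051 → 6154 → 3077 → 9232 → 4616 → 2308 → 1154 → 577 → 1732 → 866 → 433 → 1300 → 650 → 325 → 976 → 488 → 244 → 122 → 61 → 184 → 92 → 46 → 23 → 70 → 35 → 106 → 53 → 160 → 80 → 40 → 20 → 10 → 5 → 16 → 8 → 4 → 2 → 1
Total steps = 116

116 steps


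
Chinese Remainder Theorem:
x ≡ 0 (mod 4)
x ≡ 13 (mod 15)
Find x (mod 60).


M = 4*15 = 60
M1 = M/4 = 15, M2 = M/15 = 4
M1^(-1) mod 4 = 3, M2^(-1) mod 15 = 4
x = 0*15*3 + 13*4*4 = 208
208 mod 60 = 28
Check: 28 mod 4 = 0 ✓, 28 mod 15 = 13 ✓

x ≡ 28 (mod 60)


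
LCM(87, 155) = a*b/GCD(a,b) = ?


GCD(87, 155) = 1
LCM = 87*155/1 = 13485/1 = 13485

LCM = 13485


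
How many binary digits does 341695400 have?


341695400 in base 2 = 10100010111011101101110101000
Number of digits = 29

29 digits (base 2)


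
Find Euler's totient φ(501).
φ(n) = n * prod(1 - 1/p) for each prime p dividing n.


501 = 3 × 167
Prime factors: 3, 167
φ(501) = 501 × (1-1/3) × (1-1/167)
= 501 × 2/3 × 166/167 = 332

φ(501) = 332


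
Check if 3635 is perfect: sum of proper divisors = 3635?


Proper divisors of 3635: 1, 5, 727
Sum = 1 + 5 + 727 = 733

No, 3635 is not perfect (733 ≠ 3635)


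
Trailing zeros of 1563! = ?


floor(1563/5) = 312
floor(1563/25) = 62
floor(1563/125) = 12
floor(1563/625) = 2
Total = 388

388 trailing zeros


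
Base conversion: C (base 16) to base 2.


C (base 16) = 12 (decimal)
12 (decimal) = 1100 (base 2)


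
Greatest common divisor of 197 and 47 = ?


197 = 4 * 47 + 9
47 = 5 * 9 + 2
9 = 4 * 2 + 1
2 = 2 * 1 + 0
GCD = 1


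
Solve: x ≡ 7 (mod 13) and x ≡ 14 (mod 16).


M = 13*16 = 208
M1 = M/13 = 16, M2 = M/16 = 13
M1^(-1) mod 13 = 9, M2^(-1) mod 16 = 5
x = 7*16*9 + 14*13*5 = 1918
1918 mod 208 = 46
Check: 46 mod 13 = 7 ✓, 46 mod 16 = 14 ✓

x ≡ 46 (mod 208)


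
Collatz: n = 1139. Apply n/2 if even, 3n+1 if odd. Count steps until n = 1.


1139 → 3418 → 1709 → 5128 → 2564 → 1282 → 641 → 1924 → 962 → 481 → 1444 → 722 → 361 → 1084 → 542 → 271 → 814 → 407 → 1222 → 611 → 1834 → 917 → 2752 → 1376 → 688 → 344 → 172 → 86 → 43 → 130 → 65 → 196 → 98 → 49 → 148 → 74 → 37 → 112 → 56 → 28 → 14 → 7 → 22 → 11 → 34 → 17 → 52 → 26 → 13 → 40 → 20 → 10 → 5 → 16 → 8 → 4 → 2 → 1
Total steps = 57

57 steps


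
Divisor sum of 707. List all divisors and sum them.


Divisors of 707: 1, 7, 101, 707
Sum = 1 + 7 + 101 + 707 = 816

σ(707) = 816


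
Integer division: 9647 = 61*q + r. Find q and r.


9647 = 61 * 158 + 9
Check: 9638 + 9 = 9647

q = 158, r = 9


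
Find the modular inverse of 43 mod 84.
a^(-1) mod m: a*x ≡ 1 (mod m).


Use the extended Euclidean algorithm on (84, 43); each row r = 84*s + 43*t:
r=84, s=1, t=0
r=43, s=0, t=1
q=1: r=41, s=1, t=-1   [84*(1) + 43*(-1) = 41]
q=1: r=2, s=-1, t=2   [84*(-1) + 43*(2) = 2]
q=20: r=1, s=21, t=-41   [84*(21) + 43*(-41) = 1]
q=2: r=0, s=-43, t=84   [84*(-43) + 43*(84) = 0]
GCD = 1 with t = -41, so 43*(-41) ≡ 1 (mod 84)
Inverse = -41 mod 84 = 43
Check: 43 * 43 = 1849 ≡ 1 (mod 84)

43^(-1) ≡ 43 (mod 84)


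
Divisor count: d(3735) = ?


3735 = 3^2 × 5^1 × 83^1
d(3735) = (2+1) × (1+1) × (1+1) = 12

12 divisors


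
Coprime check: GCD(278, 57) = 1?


Euclidean algorithm:
278 = 4 * 57 + 50
57 = 1 * 50 + 7
50 = 7 * 7 + 1
7 = 7 * 1 + 0
GCD(278, 57) = 1

Yes, coprime (GCD = 1)


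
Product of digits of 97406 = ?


9 × 7 × 4 × 0 × 6 = 0


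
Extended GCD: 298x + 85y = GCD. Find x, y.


Tabular extended Euclidean (each row: r = 298*s + 85*t):
r=298, s=1, t=0
r=85, s=0, t=1
q=3: r=43, s=1, t=-3   [298*(1) + 85*(-3) = 43]
q=1: r=42, s=-1, t=4   [298*(-1) + 85*(4) = 42]
q=1: r=1, s=2, t=-7   [298*(2) + 85*(-7) = 1]
q=42: r=0, s=-85, t=298   [298*(-85) + 85*(298) = 0]
GCD = 1; from the row with r=1: x=2, y=-7
Check: 298*(2) + 85*(-7) = 596 - 595 = 1

GCD = 1, x = 2, y = -7


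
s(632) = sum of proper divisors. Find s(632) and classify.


Proper divisors: 1, 2, 4, 8, 79, 158, 316
Sum = 1 + 2 + 4 + 8 + 79 + 158 + 316 = 568
568 < 632 → deficient

s(632) = 568 (deficient)


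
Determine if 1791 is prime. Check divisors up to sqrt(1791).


1791 / 3 = 597 (exact division)
1791 is NOT prime.

No, 1791 is not prime


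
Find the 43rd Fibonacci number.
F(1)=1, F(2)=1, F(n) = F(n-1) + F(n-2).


Sequence: 1, 1, 2, 3, 5, 8, 13, 21, 34, 55, 89, 144, 233, 377, 610, 987, 1597, 2584, 4181, 6765, 10946, 17711, 28657, 46368, 75025, 121393, 196418, 317811, 514229, 832040, 1346269, 2178309, 3524578, 5702887, 9227465, 14930352, 24157817, 39088169, 63245986, 102334155, 165580141, 267914296, 433494437
F(43) = 433494437


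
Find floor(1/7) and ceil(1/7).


1/7 = 0.1429
floor = 0
ceil = 1

floor = 0, ceil = 1


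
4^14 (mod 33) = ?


4^1 mod 33 = 4
4^2 mod 33 = 16
4^3 mod 33 = 31
4^4 mod 33 = 25
4^5 mod 33 = 1
4^6 mod 33 = 4
4^7 mod 33 = 16
4^8 mod 33 = 31
4^9 mod 33 = 25
4^10 mod 33 = 1
4^11 mod 33 = 4
4^12 mod 33 = 16
4^13 mod 33 = 31
4^14 mod 33 = 25


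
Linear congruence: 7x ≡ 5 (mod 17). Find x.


GCD(7, 17) = 1, unique solution
a^(-1) mod 17 = 5
x = 5 * 5 mod 17 = 8

x ≡ 8 (mod 17)


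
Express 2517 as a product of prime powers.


2517 / 3 = 839
839 / 839 = 1
2517 = 3 × 839


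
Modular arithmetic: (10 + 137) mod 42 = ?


10 + 137 = 147
147 mod 42 = 21


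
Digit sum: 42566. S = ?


4 + 2 + 5 + 6 + 6 = 23


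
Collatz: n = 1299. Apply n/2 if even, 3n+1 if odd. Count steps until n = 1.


1299 → 3898 → 1949 → 5848 → 2924 → 1462 → 731 → 2194 → 1097 → 3292 → 1646 → 823 → 2470 → 1235 → 3706 → 1853 → 5560 → 2780 → 1390 → 695 → 2086 → 1043 → 3130 → 1565 → 4696 → 2348 → 1174 → 587 → 1762 → 881 → 2644 → 1322 → 661 → 1984 → 992 → 496 → 248 → 124 → 62 → 31 → 94 → 47 → 142 → 71 → 214 → 107 → 322 → 161 → 484 → 242 → 121 → 364 → 182 → 91 → 274 → 137 → 412 → 206 → 103 → 310 → 155 → 466 → 233 → 700 → 350 → 175 → 526 → 263 → 790 → 395 → 1186 → 593 → 1780 → 890 → 445 → 1336 → 668 → 334 → 167 → 502 → 251 → 754 → 377 → 1132 → 566 → 283 → 850 → 425 → 1276 → 638 → 319 → 958 → 479 → 1438 → 719 → 2158 → 1079 → 3238 → 1619 → 4858 → 2429 → 7288 → 3644 → 1822 → 911 → 2734 → 1367 → 4102 → 2051 → 6154 → 3077 → 9232 → 4616 → 2308 → 1154 → 577 → 1732 → 866 → 433 → 1300 → 650 → 325 → 976 → 488 → 244 → 122 → 61 → 184 → 92 → 46 → 23 → 70 → 35 → 106 → 53 → 160 → 80 → 40 → 20 → 10 → 5 → 16 → 8 → 4 → 2 → 1
Total steps = 145

145 steps


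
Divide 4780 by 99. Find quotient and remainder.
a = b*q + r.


4780 = 99 * 48 + 28
Check: 4752 + 28 = 4780

q = 48, r = 28


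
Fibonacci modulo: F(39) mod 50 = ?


F(k) mod 50 for k=1..39:
1, 1, 2, 3, 5, 8, 13, 21, 34, 5, 39, 44, 33, 27, 10, 37, 47, 34, 31, 15, 46, 11, 7, 18, 25, 43, 18, 11, 29, 40, 19, 9, 28, 37, 15, 2, 17, 19, 36
F(39) mod 50 = 36


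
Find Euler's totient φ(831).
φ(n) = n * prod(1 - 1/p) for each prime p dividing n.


831 = 3 × 277
Prime factors: 3, 277
φ(831) = 831 × (1-1/3) × (1-1/277)
= 831 × 2/3 × 276/277 = 552

φ(831) = 552


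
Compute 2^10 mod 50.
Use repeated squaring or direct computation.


2^1 mod 50 = 2
2^2 mod 50 = 4
2^3 mod 50 = 8
2^4 mod 50 = 16
2^5 mod 50 = 32
2^6 mod 50 = 14
2^7 mod 50 = 28
2^8 mod 50 = 6
2^9 mod 50 = 12
2^10 mod 50 = 24


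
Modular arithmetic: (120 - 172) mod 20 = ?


120 - 172 = -52
-52 mod 20 = 8


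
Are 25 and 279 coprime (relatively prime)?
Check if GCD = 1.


Euclidean algorithm:
279 = 11 * 25 + 4
25 = 6 * 4 + 1
4 = 4 * 1 + 0
GCD(25, 279) = 1

Yes, coprime (GCD = 1)


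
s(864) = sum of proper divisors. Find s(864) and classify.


Proper divisors: 1, 2, 3, 4, 6, 8, 9, 12, 16, 18, 24, 27, 32, 36, 48, 54, 72, 96, 108, 144, 216, 288, 432
Sum = 1 + 2 + 3 + 4 + 6 + 8 + 9 + 12 + 16 + 18 + 24 + 27 + 32 + 36 + 48 + 54 + 72 + 96 + 108 + 144 + 216 + 288 + 432 = 1656
1656 > 864 → abundant

s(864) = 1656 (abundant)


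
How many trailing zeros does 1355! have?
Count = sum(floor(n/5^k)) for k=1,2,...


floor(1355/5) = 271
floor(1355/25) = 54
floor(1355/125) = 10
floor(1355/625) = 2
Total = 337

337 trailing zeros


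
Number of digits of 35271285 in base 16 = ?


35271285 in base 16 = 21A3275
Number of digits = 7

7 digits (base 16)


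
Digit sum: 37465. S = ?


3 + 7 + 4 + 6 + 5 = 25


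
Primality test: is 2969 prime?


Check divisors up to sqrt(2969) = 54.4885
No divisors found.
2969 is prime.

Yes, 2969 is prime


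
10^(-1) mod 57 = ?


Use the extended Euclidean algorithm on (57, 10); each row r = 57*s + 10*t:
r=57, s=1, t=0
r=10, s=0, t=1
q=5: r=7, s=1, t=-5   [57*(1) + 10*(-5) = 7]
q=1: r=3, s=-1, t=6   [57*(-1) + 10*(6) = 3]
q=2: r=1, s=3, t=-17   [57*(3) + 10*(-17) = 1]
q=3: r=0, s=-10, t=57   [57*(-10) + 10*(57) = 0]
GCD = 1 with t = -17, so 10*(-17) ≡ 1 (mod 57)
Inverse = -17 mod 57 = 40
Check: 10 * 40 = 400 ≡ 1 (mod 57)

10^(-1) ≡ 40 (mod 57)


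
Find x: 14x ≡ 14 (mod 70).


GCD(14, 70) = 14 divides 14
Divide: 1x ≡ 1 (mod 5)
x ≡ 1 (mod 5)


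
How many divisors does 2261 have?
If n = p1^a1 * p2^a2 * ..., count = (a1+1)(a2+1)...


2261 = 7^1 × 17^1 × 19^1
d(2261) = (1+1) × (1+1) × (1+1) = 8

8 divisors


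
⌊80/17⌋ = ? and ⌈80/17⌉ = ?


80/17 = 4.7059
floor = 4
ceil = 5

floor = 4, ceil = 5


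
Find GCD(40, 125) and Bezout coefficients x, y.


Tabular extended Euclidean (each row: r = 40*s + 125*t):
r=40, s=1, t=0
r=125, s=0, t=1
q=0: r=40, s=1, t=0   [40*(1) + 125*(0) = 40]
q=3: r=5, s=-3, t=1   [40*(-3) + 125*(1) = 5]
q=8: r=0, s=25, t=-8   [40*(25) + 125*(-8) = 0]
GCD = 5; from the row with r=5: x=-3, y=1
Check: 40*(-3) + 125*(1) = -120 + 125 = 5

GCD = 5, x = -3, y = 1


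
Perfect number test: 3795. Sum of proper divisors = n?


Proper divisors of 3795: 1, 3, 5, 11, 15, 23, 33, 55, 69, 115, 165, 253, 345, 759, 1265
Sum = 1 + 3 + 5 + 11 + 15 + 23 + 33 + 55 + 69 + 115 + 165 + 253 + 345 + 759 + 1265 = 3117

No, 3795 is not perfect (3117 ≠ 3795)


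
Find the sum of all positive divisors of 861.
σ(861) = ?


Divisors of 861: 1, 3, 7, 21, 41, 123, 287, 861
Sum = 1 + 3 + 7 + 21 + 41 + 123 + 287 + 861 = 1344

σ(861) = 1344


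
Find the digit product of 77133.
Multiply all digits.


7 × 7 × 1 × 3 × 3 = 441


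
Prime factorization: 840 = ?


840 / 2 = 420
420 / 2 = 210
210 / 2 = 105
105 / 3 = 35
35 / 5 = 7
7 / 7 = 1
840 = 2^3 × 3 × 5 × 7


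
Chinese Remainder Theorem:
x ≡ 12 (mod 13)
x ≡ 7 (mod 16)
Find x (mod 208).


M = 13*16 = 208
M1 = M/13 = 16, M2 = M/16 = 13
M1^(-1) mod 13 = 9, M2^(-1) mod 16 = 5
x = 12*16*9 + 7*13*5 = 2183
2183 mod 208 = 103
Check: 103 mod 13 = 12 ✓, 103 mod 16 = 7 ✓

x ≡ 103 (mod 208)


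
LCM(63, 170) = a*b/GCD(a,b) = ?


GCD(63, 170) = 1
LCM = 63*170/1 = 10710/1 = 10710

LCM = 10710


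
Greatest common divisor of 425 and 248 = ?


425 = 1 * 248 + 177
248 = 1 * 177 + 71
177 = 2 * 71 + 35
71 = 2 * 35 + 1
35 = 35 * 1 + 0
GCD = 1


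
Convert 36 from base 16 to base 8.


36 (base 16) = 54 (decimal)
54 (decimal) = 66 (base 8)


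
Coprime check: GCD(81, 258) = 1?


Euclidean algorithm:
258 = 3 * 81 + 15
81 = 5 * 15 + 6
15 = 2 * 6 + 3
6 = 2 * 3 + 0
GCD(81, 258) = 3

No, not coprime (GCD = 3)


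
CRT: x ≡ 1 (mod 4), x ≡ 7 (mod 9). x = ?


M = 4*9 = 36
M1 = M/4 = 9, M2 = M/9 = 4
M1^(-1) mod 4 = 1, M2^(-1) mod 9 = 7
x = 1*9*1 + 7*4*7 = 205
205 mod 36 = 25
Check: 25 mod 4 = 1 ✓, 25 mod 9 = 7 ✓

x ≡ 25 (mod 36)


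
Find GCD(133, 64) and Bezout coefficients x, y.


Tabular extended Euclidean (each row: r = 133*s + 64*t):
r=133, s=1, t=0
r=64, s=0, t=1
q=2: r=5, s=1, t=-2   [133*(1) + 64*(-2) = 5]
q=12: r=4, s=-12, t=25   [133*(-12) + 64*(25) = 4]
q=1: r=1, s=13, t=-27   [133*(13) + 64*(-27) = 1]
q=4: r=0, s=-64, t=133   [133*(-64) + 64*(133) = 0]
GCD = 1; from the row with r=1: x=13, y=-27
Check: 133*(13) + 64*(-27) = 1729 - 1728 = 1

GCD = 1, x = 13, y = -27


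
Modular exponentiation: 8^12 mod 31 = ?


8^1 mod 31 = 8
8^2 mod 31 = 2
8^3 mod 31 = 16
8^4 mod 31 = 4
8^5 mod 31 = 1
8^6 mod 31 = 8
8^7 mod 31 = 2
8^8 mod 31 = 16
8^9 mod 31 = 4
8^10 mod 31 = 1
8^11 mod 31 = 8
8^12 mod 31 = 2


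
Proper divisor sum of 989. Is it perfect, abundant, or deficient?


Proper divisors: 1, 23, 43
Sum = 1 + 23 + 43 = 67
67 < 989 → deficient

s(989) = 67 (deficient)


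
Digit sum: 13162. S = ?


1 + 3 + 1 + 6 + 2 = 13


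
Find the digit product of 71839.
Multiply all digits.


7 × 1 × 8 × 3 × 9 = 1512


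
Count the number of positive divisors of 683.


683 = 683^1
d(683) = (1+1) = 2

2 divisors


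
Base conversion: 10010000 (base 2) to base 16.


10010000 (base 2) = 144 (decimal)
144 (decimal) = 90 (base 16)


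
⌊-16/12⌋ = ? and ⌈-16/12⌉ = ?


-16/12 = -1.3333
floor = -2
ceil = -1

floor = -2, ceil = -1


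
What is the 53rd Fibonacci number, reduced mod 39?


F(k) mod 39 for k=1..53:
1, 1, 2, 3, 5, 8, 13, 21, 34, 16, 11, 27, 38, 26, 25, 12, 37, 10, 8, 18, 26, 5, 31, 36, 28, 25, 14, 0, 14, 14, 28, 3, 31, 34, 26, 21, 8, 29, 37, 27, 25, 13, 38, 12, 11, 23, 34, 18, 13, 31, 5, 36, 2
F(53) mod 39 = 2


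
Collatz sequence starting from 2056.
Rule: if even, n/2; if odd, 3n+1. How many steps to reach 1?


2056 → 1028 → 514 → 257 → 772 → 386 → 193 → 580 → 290 → 145 → 436 → 218 → 109 → 328 → 164 → 82 → 41 → 124 → 62 → 31 → 94 → 47 → 142 → 71 → 214 → 107 → 322 → 161 → 484 → 242 → 121 → 364 → 182 → 91 → 274 → 137 → 412 → 206 → 103 → 310 → 155 → 466 → 233 → 700 → 350 → 175 → 526 → 263 → 790 → 395 → 1186 → 593 → 1780 → 890 → 445 → 1336 → 668 → 334 → 167 → 502 → 251 → 754 → 377 → 1132 → 566 → 283 → 850 → 425 → 1276 → 638 → 319 → 958 → 479 → 1438 → 719 → 2158 → 1079 → 3238 → 1619 → 4858 → 2429 → 7288 → 3644 → 1822 → 911 → 2734 → 1367 → 4102 → 2051 → 6154 → 3077 → 9232 → 4616 → 2308 → 1154 → 577 → 1732 → 866 → 433 → 1300 → 650 → 325 → 976 → 488 → 244 → 122 → 61 → 184 → 92 → 46 → 23 → 70 → 35 → 106 → 53 → 160 → 80 → 40 → 20 → 10 → 5 → 16 → 8 → 4 → 2 → 1
Total steps = 125

125 steps


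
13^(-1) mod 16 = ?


Use the extended Euclidean algorithm on (16, 13); each row r = 16*s + 13*t:
r=16, s=1, t=0
r=13, s=0, t=1
q=1: r=3, s=1, t=-1   [16*(1) + 13*(-1) = 3]
q=4: r=1, s=-4, t=5   [16*(-4) + 13*(5) = 1]
q=3: r=0, s=13, t=-16   [16*(13) + 13*(-16) = 0]
GCD = 1 with t = 5, so 13*(5) ≡ 1 (mod 16)
Inverse = 5 mod 16 = 5
Check: 13 * 5 = 65 ≡ 1 (mod 16)

13^(-1) ≡ 5 (mod 16)


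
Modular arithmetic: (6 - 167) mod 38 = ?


6 - 167 = -161
-161 mod 38 = 29


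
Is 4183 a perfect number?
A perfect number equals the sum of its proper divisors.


Proper divisors of 4183: 1, 47, 89
Sum = 1 + 47 + 89 = 137

No, 4183 is not perfect (137 ≠ 4183)


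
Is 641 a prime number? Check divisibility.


Check divisors up to sqrt(641) = 25.3180
No divisors found.
641 is prime.

Yes, 641 is prime


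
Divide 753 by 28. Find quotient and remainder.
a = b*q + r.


753 = 28 * 26 + 25
Check: 728 + 25 = 753

q = 26, r = 25


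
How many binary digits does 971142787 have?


971142787 in base 2 = 111001111000100111011010000011
Number of digits = 30

30 digits (base 2)


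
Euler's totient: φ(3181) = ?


3181 = 3181
Prime factors: 3181
φ(3181) = 3181 × (1-1/3181)
= 3181 × 3180/3181 = 3180

φ(3181) = 3180


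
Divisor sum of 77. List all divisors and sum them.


Divisors of 77: 1, 7, 11, 77
Sum = 1 + 7 + 11 + 77 = 96

σ(77) = 96


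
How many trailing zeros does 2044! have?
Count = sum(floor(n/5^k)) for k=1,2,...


floor(2044/5) = 408
floor(2044/25) = 81
floor(2044/125) = 16
floor(2044/625) = 3
Total = 508

508 trailing zeros


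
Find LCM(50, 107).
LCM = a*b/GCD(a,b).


GCD(50, 107) = 1
LCM = 50*107/1 = 5350/1 = 5350

LCM = 5350


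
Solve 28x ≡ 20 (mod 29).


GCD(28, 29) = 1, unique solution
a^(-1) mod 29 = 28
x = 28 * 20 mod 29 = 9

x ≡ 9 (mod 29)


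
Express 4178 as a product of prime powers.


4178 / 2 = 2089
2089 / 2089 = 1
4178 = 2 × 2089


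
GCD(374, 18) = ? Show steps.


374 = 20 * 18 + 14
18 = 1 * 14 + 4
14 = 3 * 4 + 2
4 = 2 * 2 + 0
GCD = 2


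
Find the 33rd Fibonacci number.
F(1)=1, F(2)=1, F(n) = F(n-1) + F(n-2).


Sequence: 1, 1, 2, 3, 5, 8, 13, 21, 34, 55, 89, 144, 233, 377, 610, 987, 1597, 2584, 4181, 6765, 10946, 17711, 28657, 46368, 75025, 121393, 196418, 317811, 514229, 832040, 1346269, 2178309, 3524578
F(33) = 3524578


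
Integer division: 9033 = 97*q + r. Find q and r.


9033 = 97 * 93 + 12
Check: 9021 + 12 = 9033

q = 93, r = 12


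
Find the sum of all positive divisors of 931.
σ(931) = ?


Divisors of 931: 1, 7, 19, 49, 133, 931
Sum = 1 + 7 + 19 + 49 + 133 + 931 = 1140

σ(931) = 1140


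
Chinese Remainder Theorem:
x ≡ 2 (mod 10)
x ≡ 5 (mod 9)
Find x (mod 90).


M = 10*9 = 90
M1 = M/10 = 9, M2 = M/9 = 10
M1^(-1) mod 10 = 9, M2^(-1) mod 9 = 1
x = 2*9*9 + 5*10*1 = 212
212 mod 90 = 32
Check: 32 mod 10 = 2 ✓, 32 mod 9 = 5 ✓

x ≡ 32 (mod 90)


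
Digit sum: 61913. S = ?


6 + 1 + 9 + 1 + 3 = 20


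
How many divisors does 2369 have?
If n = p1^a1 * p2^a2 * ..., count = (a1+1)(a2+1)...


2369 = 23^1 × 103^1
d(2369) = (1+1) × (1+1) = 4

4 divisors


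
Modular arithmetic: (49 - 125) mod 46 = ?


49 - 125 = -76
-76 mod 46 = 16


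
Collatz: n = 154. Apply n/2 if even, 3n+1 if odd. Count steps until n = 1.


154 → 77 → 232 → 116 → 58 → 29 → 88 → 44 → 22 → 11 → 34 → 17 → 52 → 26 → 13 → 40 → 20 → 10 → 5 → 16 → 8 → 4 → 2 → 1
Total steps = 23

23 steps


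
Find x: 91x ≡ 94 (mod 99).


GCD(91, 99) = 1, unique solution
a^(-1) mod 99 = 37
x = 37 * 94 mod 99 = 13

x ≡ 13 (mod 99)


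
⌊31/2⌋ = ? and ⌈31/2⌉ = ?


31/2 = 15.5000
floor = 15
ceil = 16

floor = 15, ceil = 16


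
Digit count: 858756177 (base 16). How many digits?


858756177 in base 16 = 332F9451
Number of digits = 8

8 digits (base 16)


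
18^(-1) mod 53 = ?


Use the extended Euclidean algorithm on (53, 18); each row r = 53*s + 18*t:
r=53, s=1, t=0
r=18, s=0, t=1
q=2: r=17, s=1, t=-2   [53*(1) + 18*(-2) = 17]
q=1: r=1, s=-1, t=3   [53*(-1) + 18*(3) = 1]
q=17: r=0, s=18, t=-53   [53*(18) + 18*(-53) = 0]
GCD = 1 with t = 3, so 18*(3) ≡ 1 (mod 53)
Inverse = 3 mod 53 = 3
Check: 18 * 3 = 54 ≡ 1 (mod 53)

18^(-1) ≡ 3 (mod 53)


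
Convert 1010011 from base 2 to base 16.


1010011 (base 2) = 83 (decimal)
83 (decimal) = 53 (base 16)


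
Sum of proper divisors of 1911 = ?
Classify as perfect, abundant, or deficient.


Proper divisors: 1, 3, 7, 13, 21, 39, 49, 91, 147, 273, 637
Sum = 1 + 3 + 7 + 13 + 21 + 39 + 49 + 91 + 147 + 273 + 637 = 1281
1281 < 1911 → deficient

s(1911) = 1281 (deficient)


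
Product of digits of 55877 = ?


5 × 5 × 8 × 7 × 7 = 9800


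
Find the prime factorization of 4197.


4197 / 3 = 1399
1399 / 1399 = 1
4197 = 3 × 1399


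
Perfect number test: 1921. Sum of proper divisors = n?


Proper divisors of 1921: 1, 17, 113
Sum = 1 + 17 + 113 = 131

No, 1921 is not perfect (131 ≠ 1921)


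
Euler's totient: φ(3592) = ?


3592 = 2^3 × 449
Prime factors: 2, 449
φ(3592) = 3592 × (1-1/2) × (1-1/449)
= 3592 × 1/2 × 448/449 = 1792

φ(3592) = 1792


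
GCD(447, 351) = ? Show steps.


447 = 1 * 351 + 96
351 = 3 * 96 + 63
96 = 1 * 63 + 33
63 = 1 * 33 + 30
33 = 1 * 30 + 3
30 = 10 * 3 + 0
GCD = 3


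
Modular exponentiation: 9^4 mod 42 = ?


9^1 mod 42 = 9
9^2 mod 42 = 39
9^3 mod 42 = 15
9^4 mod 42 = 9


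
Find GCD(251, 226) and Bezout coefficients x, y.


Tabular extended Euclidean (each row: r = 251*s + 226*t):
r=251, s=1, t=0
r=226, s=0, t=1
q=1: r=25, s=1, t=-1   [251*(1) + 226*(-1) = 25]
q=9: r=1, s=-9, t=10   [251*(-9) + 226*(10) = 1]
q=25: r=0, s=226, t=-251   [251*(226) + 226*(-251) = 0]
GCD = 1; from the row with r=1: x=-9, y=10
Check: 251*(-9) + 226*(10) = -2259 + 2260 = 1

GCD = 1, x = -9, y = 10


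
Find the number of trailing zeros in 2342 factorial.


floor(2342/5) = 468
floor(2342/25) = 93
floor(2342/125) = 18
floor(2342/625) = 3
Total = 582

582 trailing zeros


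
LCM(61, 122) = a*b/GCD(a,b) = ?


GCD(61, 122) = 61
LCM = 61*122/61 = 7442/61 = 122

LCM = 122


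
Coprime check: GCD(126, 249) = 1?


Euclidean algorithm:
249 = 1 * 126 + 123
126 = 1 * 123 + 3
123 = 41 * 3 + 0
GCD(126, 249) = 3

No, not coprime (GCD = 3)


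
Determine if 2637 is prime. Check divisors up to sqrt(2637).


2637 / 3 = 879 (exact division)
2637 is NOT prime.

No, 2637 is not prime


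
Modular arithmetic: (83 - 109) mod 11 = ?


83 - 109 = -26
-26 mod 11 = 7


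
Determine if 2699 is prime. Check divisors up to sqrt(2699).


Check divisors up to sqrt(2699) = 51.9519
No divisors found.
2699 is prime.

Yes, 2699 is prime


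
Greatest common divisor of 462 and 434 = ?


462 = 1 * 434 + 28
434 = 15 * 28 + 14
28 = 2 * 14 + 0
GCD = 14


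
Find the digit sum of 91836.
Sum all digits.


9 + 1 + 8 + 3 + 6 = 27


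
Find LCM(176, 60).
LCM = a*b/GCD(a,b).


GCD(176, 60) = 4
LCM = 176*60/4 = 10560/4 = 2640

LCM = 2640


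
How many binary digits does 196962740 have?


196962740 in base 2 = 1011101111010110100110110100
Number of digits = 28

28 digits (base 2)


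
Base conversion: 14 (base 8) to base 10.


14 (base 8) = 12 (decimal)
12 (decimal) = 12 (base 10)


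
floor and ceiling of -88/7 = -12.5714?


-88/7 = -12.5714
floor = -13
ceil = -12

floor = -13, ceil = -12


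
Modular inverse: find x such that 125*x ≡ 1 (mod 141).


Use the extended Euclidean algorithm on (141, 125); each row r = 141*s + 125*t:
r=141, s=1, t=0
r=125, s=0, t=1
q=1: r=16, s=1, t=-1   [141*(1) + 125*(-1) = 16]
q=7: r=13, s=-7, t=8   [141*(-7) + 125*(8) = 13]
q=1: r=3, s=8, t=-9   [141*(8) + 125*(-9) = 3]
q=4: r=1, s=-39, t=44   [141*(-39) + 125*(44) = 1]
q=3: r=0, s=125, t=-141   [141*(125) + 125*(-141) = 0]
GCD = 1 with t = 44, so 125*(44) ≡ 1 (mod 141)
Inverse = 44 mod 141 = 44
Check: 125 * 44 = 5500 ≡ 1 (mod 141)

125^(-1) ≡ 44 (mod 141)


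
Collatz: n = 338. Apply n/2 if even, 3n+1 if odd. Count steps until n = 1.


338 → 169 → 508 → 254 → 127 → 382 → 191 → 574 → 287 → 862 → 431 → 1294 → 647 → 1942 → 971 → 2914 → 1457 → 4372 → 2186 → 1093 → 3280 → 1640 → 820 → 410 → 205 → 616 → 308 → 154 → 77 → 232 → 116 → 58 → 29 → 88 → 44 → 22 → 11 → 34 → 17 → 52 → 26 → 13 → 40 → 20 → 10 → 5 → 16 → 8 → 4 → 2 → 1
Total steps = 50

50 steps


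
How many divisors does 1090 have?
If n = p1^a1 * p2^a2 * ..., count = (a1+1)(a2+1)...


1090 = 2^1 × 5^1 × 109^1
d(1090) = (1+1) × (1+1) × (1+1) = 8

8 divisors


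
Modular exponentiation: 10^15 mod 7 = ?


10^1 mod 7 = 3
10^2 mod 7 = 2
10^3 mod 7 = 6
10^4 mod 7 = 4
10^5 mod 7 = 5
10^6 mod 7 = 1
10^7 mod 7 = 3
10^8 mod 7 = 2
10^9 mod 7 = 6
10^10 mod 7 = 4
10^11 mod 7 = 5
10^12 mod 7 = 1
10^13 mod 7 = 3
10^14 mod 7 = 2
10^15 mod 7 = 6


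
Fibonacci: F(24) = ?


Sequence: 1, 1, 2, 3, 5, 8, 13, 21, 34, 55, 89, 144, 233, 377, 610, 987, 1597, 2584, 4181, 6765, 10946, 17711, 28657, 46368
F(24) = 46368


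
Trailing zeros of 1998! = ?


floor(1998/5) = 399
floor(1998/25) = 79
floor(1998/125) = 15
floor(1998/625) = 3
Total = 496

496 trailing zeros


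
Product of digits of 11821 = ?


1 × 1 × 8 × 2 × 1 = 16


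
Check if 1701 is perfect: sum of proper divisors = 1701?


Proper divisors of 1701: 1, 3, 7, 9, 21, 27, 63, 81, 189, 243, 567
Sum = 1 + 3 + 7 + 9 + 21 + 27 + 63 + 81 + 189 + 243 + 567 = 1211

No, 1701 is not perfect (1211 ≠ 1701)


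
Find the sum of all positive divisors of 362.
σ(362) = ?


Divisors of 362: 1, 2, 181, 362
Sum = 1 + 2 + 181 + 362 = 546

σ(362) = 546


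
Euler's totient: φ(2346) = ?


2346 = 2 × 3 × 17 × 23
Prime factors: 2, 3, 17, 23
φ(2346) = 2346 × (1-1/2) × (1-1/3) × (1-1/17) × (1-1/23)
= 2346 × 1/2 × 2/3 × 16/17 × 22/23 = 704

φ(2346) = 704


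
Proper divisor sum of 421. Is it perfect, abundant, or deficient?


Proper divisors: 1
Sum = 1 = 1
1 < 421 → deficient

s(421) = 1 (deficient)


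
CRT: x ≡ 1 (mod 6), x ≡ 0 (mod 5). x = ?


M = 6*5 = 30
M1 = M/6 = 5, M2 = M/5 = 6
M1^(-1) mod 6 = 5, M2^(-1) mod 5 = 1
x = 1*5*5 + 0*6*1 = 25
25 mod 30 = 25
Check: 25 mod 6 = 1 ✓, 25 mod 5 = 0 ✓

x ≡ 25 (mod 30)


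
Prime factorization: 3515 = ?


3515 / 5 = 703
703 / 19 = 37
37 / 37 = 1
3515 = 5 × 19 × 37


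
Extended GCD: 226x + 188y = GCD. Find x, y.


Tabular extended Euclidean (each row: r = 226*s + 188*t):
r=226, s=1, t=0
r=188, s=0, t=1
q=1: r=38, s=1, t=-1   [226*(1) + 188*(-1) = 38]
q=4: r=36, s=-4, t=5   [226*(-4) + 188*(5) = 36]
q=1: r=2, s=5, t=-6   [226*(5) + 188*(-6) = 2]
q=18: r=0, s=-94, t=113   [226*(-94) + 188*(113) = 0]
GCD = 2; from the row with r=2: x=5, y=-6
Check: 226*(5) + 188*(-6) = 1130 - 1128 = 2

GCD = 2, x = 5, y = -6


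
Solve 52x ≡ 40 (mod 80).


GCD(52, 80) = 4 divides 40
Divide: 13x ≡ 10 (mod 20)
x ≡ 10 (mod 20)


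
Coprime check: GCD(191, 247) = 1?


Euclidean algorithm:
247 = 1 * 191 + 56
191 = 3 * 56 + 23
56 = 2 * 23 + 10
23 = 2 * 10 + 3
10 = 3 * 3 + 1
3 = 3 * 1 + 0
GCD(191, 247) = 1

Yes, coprime (GCD = 1)


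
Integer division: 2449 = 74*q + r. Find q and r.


2449 = 74 * 33 + 7
Check: 2442 + 7 = 2449

q = 33, r = 7


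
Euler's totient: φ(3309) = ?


3309 = 3 × 1103
Prime factors: 3, 1103
φ(3309) = 3309 × (1-1/3) × (1-1/1103)
= 3309 × 2/3 × 1102/1103 = 2204

φ(3309) = 2204


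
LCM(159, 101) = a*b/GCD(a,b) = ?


GCD(159, 101) = 1
LCM = 159*101/1 = 16059/1 = 16059

LCM = 16059


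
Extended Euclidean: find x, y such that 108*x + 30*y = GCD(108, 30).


Tabular extended Euclidean (each row: r = 108*s + 30*t):
r=108, s=1, t=0
r=30, s=0, t=1
q=3: r=18, s=1, t=-3   [108*(1) + 30*(-3) = 18]
q=1: r=12, s=-1, t=4   [108*(-1) + 30*(4) = 12]
q=1: r=6, s=2, t=-7   [108*(2) + 30*(-7) = 6]
q=2: r=0, s=-5, t=18   [108*(-5) + 30*(18) = 0]
GCD = 6; from the row with r=6: x=2, y=-7
Check: 108*(2) + 30*(-7) = 216 - 210 = 6

GCD = 6, x = 2, y = -7


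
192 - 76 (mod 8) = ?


192 - 76 = 116
116 mod 8 = 4


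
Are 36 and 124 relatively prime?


Euclidean algorithm:
124 = 3 * 36 + 16
36 = 2 * 16 + 4
16 = 4 * 4 + 0
GCD(36, 124) = 4

No, not coprime (GCD = 4)


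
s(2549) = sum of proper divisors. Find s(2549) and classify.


Proper divisors: 1
Sum = 1 = 1
1 < 2549 → deficient

s(2549) = 1 (deficient)


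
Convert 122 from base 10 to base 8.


122 (base 10) = 122 (decimal)
122 (decimal) = 172 (base 8)


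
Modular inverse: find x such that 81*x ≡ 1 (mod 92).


Use the extended Euclidean algorithm on (92, 81); each row r = 92*s + 81*t:
r=92, s=1, t=0
r=81, s=0, t=1
q=1: r=11, s=1, t=-1   [92*(1) + 81*(-1) = 11]
q=7: r=4, s=-7, t=8   [92*(-7) + 81*(8) = 4]
q=2: r=3, s=15, t=-17   [92*(15) + 81*(-17) = 3]
q=1: r=1, s=-22, t=25   [92*(-22) + 81*(25) = 1]
q=3: r=0, s=81, t=-92   [92*(81) + 81*(-92) = 0]
GCD = 1 with t = 25, so 81*(25) ≡ 1 (mod 92)
Inverse = 25 mod 92 = 25
Check: 81 * 25 = 2025 ≡ 1 (mod 92)

81^(-1) ≡ 25 (mod 92)


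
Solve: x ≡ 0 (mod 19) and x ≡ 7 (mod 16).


M = 19*16 = 304
M1 = M/19 = 16, M2 = M/16 = 19
M1^(-1) mod 19 = 6, M2^(-1) mod 16 = 11
x = 0*16*6 + 7*19*11 = 1463
1463 mod 304 = 247
Check: 247 mod 19 = 0 ✓, 247 mod 16 = 7 ✓

x ≡ 247 (mod 304)


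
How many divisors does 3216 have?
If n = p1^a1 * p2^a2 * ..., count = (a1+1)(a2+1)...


3216 = 2^4 × 3^1 × 67^1
d(3216) = (4+1) × (1+1) × (1+1) = 20

20 divisors


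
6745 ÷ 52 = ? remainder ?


6745 = 52 * 129 + 37
Check: 6708 + 37 = 6745

q = 129, r = 37


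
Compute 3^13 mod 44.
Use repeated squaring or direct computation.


3^1 mod 44 = 3
3^2 mod 44 = 9
3^3 mod 44 = 27
3^4 mod 44 = 37
3^5 mod 44 = 23
3^6 mod 44 = 25
3^7 mod 44 = 31
3^8 mod 44 = 5
3^9 mod 44 = 15
3^10 mod 44 = 1
3^11 mod 44 = 3
3^12 mod 44 = 9
3^13 mod 44 = 27


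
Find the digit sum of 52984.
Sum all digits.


5 + 2 + 9 + 8 + 4 = 28


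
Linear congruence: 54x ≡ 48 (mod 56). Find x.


GCD(54, 56) = 2 divides 48
Divide: 27x ≡ 24 (mod 28)
x ≡ 4 (mod 28)


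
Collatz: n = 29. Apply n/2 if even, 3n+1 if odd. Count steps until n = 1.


29 → 88 → 44 → 22 → 11 → 34 → 17 → 52 → 26 → 13 → 40 → 20 → 10 → 5 → 16 → 8 → 4 → 2 → 1
Total steps = 18

18 steps


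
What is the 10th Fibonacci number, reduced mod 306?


F(k) mod 306 for k=1..10:
1, 1, 2, 3, 5, 8, 13, 21, 34, 55
F(10) mod 306 = 55


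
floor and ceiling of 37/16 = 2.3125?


37/16 = 2.3125
floor = 2
ceil = 3

floor = 2, ceil = 3


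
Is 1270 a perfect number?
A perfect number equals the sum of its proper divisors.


Proper divisors of 1270: 1, 2, 5, 10, 127, 254, 635
Sum = 1 + 2 + 5 + 10 + 127 + 254 + 635 = 1034

No, 1270 is not perfect (1034 ≠ 1270)


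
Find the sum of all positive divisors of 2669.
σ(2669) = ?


Divisors of 2669: 1, 17, 157, 2669
Sum = 1 + 17 + 157 + 2669 = 2844

σ(2669) = 2844


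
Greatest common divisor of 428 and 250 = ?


428 = 1 * 250 + 178
250 = 1 * 178 + 72
178 = 2 * 72 + 34
72 = 2 * 34 + 4
34 = 8 * 4 + 2
4 = 2 * 2 + 0
GCD = 2


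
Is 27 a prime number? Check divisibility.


27 / 3 = 9 (exact division)
27 is NOT prime.

No, 27 is not prime


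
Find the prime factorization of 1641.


1641 / 3 = 547
547 / 547 = 1
1641 = 3 × 547


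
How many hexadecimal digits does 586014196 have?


586014196 in base 16 = 22EDDDF4
Number of digits = 8

8 digits (base 16)


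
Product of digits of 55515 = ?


5 × 5 × 5 × 1 × 5 = 625


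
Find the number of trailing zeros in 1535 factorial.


floor(1535/5) = 307
floor(1535/25) = 61
floor(1535/125) = 12
floor(1535/625) = 2
Total = 382

382 trailing zeros


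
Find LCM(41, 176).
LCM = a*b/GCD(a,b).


GCD(41, 176) = 1
LCM = 41*176/1 = 7216/1 = 7216

LCM = 7216


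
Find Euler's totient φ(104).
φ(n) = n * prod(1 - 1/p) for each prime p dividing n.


104 = 2^3 × 13
Prime factors: 2, 13
φ(104) = 104 × (1-1/2) × (1-1/13)
= 104 × 1/2 × 12/13 = 48

φ(104) = 48


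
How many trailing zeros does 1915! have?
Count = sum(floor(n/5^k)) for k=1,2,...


floor(1915/5) = 383
floor(1915/25) = 76
floor(1915/125) = 15
floor(1915/625) = 3
Total = 477

477 trailing zeros


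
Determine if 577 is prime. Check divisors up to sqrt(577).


Check divisors up to sqrt(577) = 24.0208
No divisors found.
577 is prime.

Yes, 577 is prime


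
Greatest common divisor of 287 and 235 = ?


287 = 1 * 235 + 52
235 = 4 * 52 + 27
52 = 1 * 27 + 25
27 = 1 * 25 + 2
25 = 12 * 2 + 1
2 = 2 * 1 + 0
GCD = 1


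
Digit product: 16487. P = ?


1 × 6 × 4 × 8 × 7 = 1344


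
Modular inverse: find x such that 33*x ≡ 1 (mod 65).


Use the extended Euclidean algorithm on (65, 33); each row r = 65*s + 33*t:
r=65, s=1, t=0
r=33, s=0, t=1
q=1: r=32, s=1, t=-1   [65*(1) + 33*(-1) = 32]
q=1: r=1, s=-1, t=2   [65*(-1) + 33*(2) = 1]
q=32: r=0, s=33, t=-65   [65*(33) + 33*(-65) = 0]
GCD = 1 with t = 2, so 33*(2) ≡ 1 (mod 65)
Inverse = 2 mod 65 = 2
Check: 33 * 2 = 66 ≡ 1 (mod 65)

33^(-1) ≡ 2 (mod 65)


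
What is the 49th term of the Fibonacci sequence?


Sequence: 1, 1, 2, 3, 5, 8, 13, 21, 34, 55, 89, 144, 233, 377, 610, 987, 1597, 2584, 4181, 6765, 10946, 17711, 28657, 46368, 75025, 121393, 196418, 317811, 514229, 832040, 1346269, 2178309, 3524578, 5702887, 9227465, 14930352, 24157817, 39088169, 63245986, 102334155, 165580141, 267914296, 433494437, 701408733, 1134903170, 1836311903, 2971215073, 4807526976, 7778742049
F(49) = 7778742049


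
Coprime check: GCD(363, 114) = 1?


Euclidean algorithm:
363 = 3 * 114 + 21
114 = 5 * 21 + 9
21 = 2 * 9 + 3
9 = 3 * 3 + 0
GCD(363, 114) = 3

No, not coprime (GCD = 3)


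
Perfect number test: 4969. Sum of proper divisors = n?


Proper divisors of 4969: 1
Sum = 1 = 1

No, 4969 is not perfect (1 ≠ 4969)


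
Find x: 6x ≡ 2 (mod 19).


GCD(6, 19) = 1, unique solution
a^(-1) mod 19 = 16
x = 16 * 2 mod 19 = 13

x ≡ 13 (mod 19)


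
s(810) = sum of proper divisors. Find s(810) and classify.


Proper divisors: 1, 2, 3, 5, 6, 9, 10, 15, 18, 27, 30, 45, 54, 81, 90, 135, 162, 270, 405
Sum = 1 + 2 + 3 + 5 + 6 + 9 + 10 + 15 + 18 + 27 + 30 + 45 + 54 + 81 + 90 + 135 + 162 + 270 + 405 = 1368
1368 > 810 → abundant

s(810) = 1368 (abundant)


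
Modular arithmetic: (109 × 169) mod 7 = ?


109 × 169 = 18421
18421 mod 7 = 4


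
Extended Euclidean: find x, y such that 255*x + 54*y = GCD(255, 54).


Tabular extended Euclidean (each row: r = 255*s + 54*t):
r=255, s=1, t=0
r=54, s=0, t=1
q=4: r=39, s=1, t=-4   [255*(1) + 54*(-4) = 39]
q=1: r=15, s=-1, t=5   [255*(-1) + 54*(5) = 15]
q=2: r=9, s=3, t=-14   [255*(3) + 54*(-14) = 9]
q=1: r=6, s=-4, t=19   [255*(-4) + 54*(19) = 6]
q=1: r=3, s=7, t=-33   [255*(7) + 54*(-33) = 3]
q=2: r=0, s=-18, t=85   [255*(-18) + 54*(85) = 0]
GCD = 3; from the row with r=3: x=7, y=-33
Check: 255*(7) + 54*(-33) = 1785 - 1782 = 3

GCD = 3, x = 7, y = -33


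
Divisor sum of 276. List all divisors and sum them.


Divisors of 276: 1, 2, 3, 4, 6, 12, 23, 46, 69, 92, 138, 276
Sum = 1 + 2 + 3 + 4 + 6 + 12 + 23 + 46 + 69 + 92 + 138 + 276 = 672

σ(276) = 672


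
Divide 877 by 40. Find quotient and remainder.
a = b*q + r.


877 = 40 * 21 + 37
Check: 840 + 37 = 877

q = 21, r = 37


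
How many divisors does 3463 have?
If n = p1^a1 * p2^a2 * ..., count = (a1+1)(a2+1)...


3463 = 3463^1
d(3463) = (1+1) = 2

2 divisors


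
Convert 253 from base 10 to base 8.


253 (base 10) = 253 (decimal)
253 (decimal) = 375 (base 8)


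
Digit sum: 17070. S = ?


1 + 7 + 0 + 7 + 0 = 15


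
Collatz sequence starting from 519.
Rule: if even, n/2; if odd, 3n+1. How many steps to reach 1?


519 → 1558 → 779 → 2338 → 1169 → 3508 → 1754 → 877 → 2632 → 1316 → 658 → 329 → 988 → 494 → 247 → 742 → 371 → 1114 → 557 → 1672 → 836 → 418 → 209 → 628 → 314 → 157 → 472 → 236 → 118 → 59 → 178 → 89 → 268 → 134 → 67 → 202 → 101 → 304 → 152 → 76 → 38 → 19 → 58 → 29 → 88 → 44 → 22 → 11 → 34 → 17 → 52 → 26 → 13 → 40 → 20 → 10 → 5 → 16 → 8 → 4 → 2 → 1
Total steps = 61

61 steps


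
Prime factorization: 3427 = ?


3427 / 23 = 149
149 / 149 = 1
3427 = 23 × 149


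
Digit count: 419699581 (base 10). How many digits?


419699581 has 9 digits in base 10
floor(log10(419699581)) + 1 = floor(8.6229) + 1 = 9

9 digits (base 10)


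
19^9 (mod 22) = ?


19^1 mod 22 = 19
19^2 mod 22 = 9
19^3 mod 22 = 17
19^4 mod 22 = 15
19^5 mod 22 = 21
19^6 mod 22 = 3
19^7 mod 22 = 13
19^8 mod 22 = 5
19^9 mod 22 = 7


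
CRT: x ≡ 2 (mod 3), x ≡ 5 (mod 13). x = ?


M = 3*13 = 39
M1 = M/3 = 13, M2 = M/13 = 3
M1^(-1) mod 3 = 1, M2^(-1) mod 13 = 9
x = 2*13*1 + 5*3*9 = 161
161 mod 39 = 5
Check: 5 mod 3 = 2 ✓, 5 mod 13 = 5 ✓

x ≡ 5 (mod 39)


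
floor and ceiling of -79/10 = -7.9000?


-79/10 = -7.9000
floor = -8
ceil = -7

floor = -8, ceil = -7


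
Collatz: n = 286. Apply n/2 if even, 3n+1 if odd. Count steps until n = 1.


286 → 143 → 430 → 215 → 646 → 323 → 970 → 485 → 1456 → 728 → 364 → 182 → 91 → 274 → 137 → 412 → 206 → 103 → 310 → 155 → 466 → 233 → 700 → 350 → 175 → 526 → 263 → 790 → 395 → 1186 → 593 → 1780 → 890 → 445 → 1336 → 668 → 334 → 167 → 502 → 251 → 754 → 377 → 1132 → 566 → 283 → 850 → 425 → 1276 → 638 → 319 → 958 → 479 → 1438 → 719 → 2158 → 1079 → 3238 → 1619 → 4858 → 2429 → 7288 → 3644 → 1822 → 911 → 2734 → 1367 → 4102 → 2051 → 6154 → 3077 → 9232 → 4616 → 2308 → 1154 → 577 → 1732 → 866 → 433 → 1300 → 650 → 325 → 976 → 488 → 244 → 122 → 61 → 184 → 92 → 46 → 23 → 70 → 35 → 106 → 53 → 160 → 80 → 40 → 20 → 10 → 5 → 16 → 8 → 4 → 2 → 1
Total steps = 104

104 steps


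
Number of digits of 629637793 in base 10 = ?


629637793 has 9 digits in base 10
floor(log10(629637793)) + 1 = floor(8.7991) + 1 = 9

9 digits (base 10)


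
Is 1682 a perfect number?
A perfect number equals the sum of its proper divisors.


Proper divisors of 1682: 1, 2, 29, 58, 841
Sum = 1 + 2 + 29 + 58 + 841 = 931

No, 1682 is not perfect (931 ≠ 1682)


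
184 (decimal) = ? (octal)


184 (base 10) = 184 (decimal)
184 (decimal) = 270 (base 8)


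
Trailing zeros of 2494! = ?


floor(2494/5) = 498
floor(2494/25) = 99
floor(2494/125) = 19
floor(2494/625) = 3
Total = 619

619 trailing zeros


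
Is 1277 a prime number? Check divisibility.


Check divisors up to sqrt(1277) = 35.7351
No divisors found.
1277 is prime.

Yes, 1277 is prime


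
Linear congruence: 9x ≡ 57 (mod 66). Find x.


GCD(9, 66) = 3 divides 57
Divide: 3x ≡ 19 (mod 22)
x ≡ 21 (mod 22)


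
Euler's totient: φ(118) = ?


118 = 2 × 59
Prime factors: 2, 59
φ(118) = 118 × (1-1/2) × (1-1/59)
= 118 × 1/2 × 58/59 = 58

φ(118) = 58


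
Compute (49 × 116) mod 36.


49 × 116 = 5684
5684 mod 36 = 32


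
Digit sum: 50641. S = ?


5 + 0 + 6 + 4 + 1 = 16


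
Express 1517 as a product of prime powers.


1517 / 37 = 41
41 / 41 = 1
1517 = 37 × 41


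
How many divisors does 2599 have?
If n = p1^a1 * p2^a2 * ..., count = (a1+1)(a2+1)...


2599 = 23^1 × 113^1
d(2599) = (1+1) × (1+1) = 4

4 divisors
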